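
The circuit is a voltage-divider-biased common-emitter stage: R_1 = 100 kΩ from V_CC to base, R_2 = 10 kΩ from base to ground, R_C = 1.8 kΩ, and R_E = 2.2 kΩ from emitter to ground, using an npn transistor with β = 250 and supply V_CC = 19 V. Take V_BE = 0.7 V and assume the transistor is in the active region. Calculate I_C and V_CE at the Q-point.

I_C ≈ 0.46 mA, V_CE ≈ 17 V

Thevenize the base divider: V_Th = V_CC·R_2/(R_1+R_2) = 19×10/110 = 1.73 V, R_Th = R_1‖R_2 = 9.09 kΩ.
Base-emitter loop: V_Th = I_B·R_Th + V_BE + (β+1)I_B·R_E, so I_B = (1.73 − 0.7) / (9.09 + 251×2.2) = 0.00183 mA.
I_C = β·I_B = 250×0.00183 = 0.458 mA, and I_E = (β+1)I_B = 0.459 mA.
V_CE = V_CC − I_C·R_C − I_E·R_E = 19 − 0.458×1.8 − 0.459×2.2 = 17.2 V.
V_CE = 17.2 V > 0.2 V confirms active-region operation.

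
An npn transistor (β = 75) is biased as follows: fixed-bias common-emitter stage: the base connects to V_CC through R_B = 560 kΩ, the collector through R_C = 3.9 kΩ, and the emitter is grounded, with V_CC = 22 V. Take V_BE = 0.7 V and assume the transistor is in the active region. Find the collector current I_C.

I_C ≈ 2.9 mA

Base loop: V_CC = I_B·R_B + V_BE, so I_B = (22 − 0.7)/560 kΩ = 0.038 mA.
In the active region I_C = β·I_B = 75 × 0.038 = 2.85 mA.
Collector loop: V_CE = V_CC − I_C·R_C = 22 − 2.85×3.9 = 10.9 V.
Since V_CE = 10.9 V > V_CE(sat) ≈ 0.2 V, the transistor is in the active region as assumed.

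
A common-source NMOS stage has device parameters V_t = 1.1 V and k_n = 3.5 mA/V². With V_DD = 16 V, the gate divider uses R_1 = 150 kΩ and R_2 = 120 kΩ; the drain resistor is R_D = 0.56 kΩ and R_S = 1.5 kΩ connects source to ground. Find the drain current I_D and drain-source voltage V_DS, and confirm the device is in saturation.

V_G = V_DD·R_2/(R_1+R_2) = 16×120/270 = 7.11 V.
Assume saturation: I_D = (k_n/2)(V_GS − V_t)² with V_GS = V_G − I_D·R_S = 7.11 − 1.5·I_D.
Substituting gives 3.94·I_D² − 32.6·I_D + 63.2 = 0, with roots I_D = 3.12 or 5.15 mA.
The root I_D = 5.15 mA gives V_GS = -0.616 V ≤ V_t, so take I_D = 3.12 mA.
Then V_GS = 2.43 V and V_DS = V_DD − I_D(R_D+R_S) = 16 − 3.12×2.06 = 9.58 V.
Saturation requires V_DS ≥ V_GS − V_t = 1.33 V; 9.58 ≥ 1.33 ✓.

I_D ≈ 3.1 mA, V_DS ≈ 9.6 V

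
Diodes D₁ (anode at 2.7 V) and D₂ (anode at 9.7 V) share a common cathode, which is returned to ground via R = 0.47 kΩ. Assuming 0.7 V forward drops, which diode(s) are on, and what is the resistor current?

Assume both conduct. Then node N would need to be at both 2.7−0.7 = 2 V and 9.7−0.7 = 9 V, which is impossible.
Assume only D₂ conducts: V_N = 9.7 − 0.7 = 9 V, so I_R = 9/0.47 = 19.1 mA.
Check D₁: its anode-to-cathode voltage is 2.7 − 9 = -6.3 V < 0.7 V, so it is off. The assumption is consistent.

Only D₂ conducts; I_R ≈ 19 mA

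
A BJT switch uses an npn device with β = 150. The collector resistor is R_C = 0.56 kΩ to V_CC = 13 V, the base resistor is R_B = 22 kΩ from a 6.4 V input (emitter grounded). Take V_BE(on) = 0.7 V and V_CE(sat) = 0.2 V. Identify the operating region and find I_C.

Assume active: I_B = (6.4 − 0.7)/22 = 0.259 mA, giving I_C = β·I_B = 38.9 mA.
But then V_CE = 13 − 38.9×0.56 = -8.76 V < V_CE(sat) = 0.2 V — impossible in the active region.
So the transistor is saturated. With V_CE = 0.2 V, I_C = (V_CC − 0.2)/R_C = 12.8/0.56 = 22.9 mA.
Check: β·I_B = 38.9 mA > I_C = 22.9 mA, confirming saturation.

saturation; I_C ≈ 23 mA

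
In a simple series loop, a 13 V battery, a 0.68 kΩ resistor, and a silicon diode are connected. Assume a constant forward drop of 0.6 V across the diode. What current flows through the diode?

KVL around the loop: 13 = V_D + I·R = 0.6 + I × 0.68 kΩ.
So I = (13 − 0.6) / 0.68 kΩ = 12.4 / 0.68 = 18.2 mA.

I ≈ 18 mA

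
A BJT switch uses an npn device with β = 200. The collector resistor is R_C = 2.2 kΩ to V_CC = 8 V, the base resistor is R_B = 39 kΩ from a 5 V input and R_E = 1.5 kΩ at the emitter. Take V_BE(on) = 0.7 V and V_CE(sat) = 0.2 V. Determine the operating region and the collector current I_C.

saturation; I_C ≈ 2.1 mA

Assume active: I_B = (5 − 0.7)/(39 + 201×1.5) = 0.0126 mA, I_C = β·I_B = 2.53 mA.
Then V_CE = 8 − 2.53×2.2 − 2.54×1.5 = -1.36 V < 0.2 V — the active assumption fails.
Re-solve with V_CE = 0.2 V. KCL at the emitter: V_E/R_E = (V_BB−0.7−V_E)/R_B + (V_CC−0.2−V_E)/R_C, giving V_E = 3.19 V.
I_C = (V_CC − 0.2 − V_E)/R_C = (7.8 − 3.19)/2.2 = 2.1 mA.
Check: I_B = (4.3 − 3.19)/39 = 0.0285 mA, and β·I_B = 5.7 mA > I_C, confirming saturation.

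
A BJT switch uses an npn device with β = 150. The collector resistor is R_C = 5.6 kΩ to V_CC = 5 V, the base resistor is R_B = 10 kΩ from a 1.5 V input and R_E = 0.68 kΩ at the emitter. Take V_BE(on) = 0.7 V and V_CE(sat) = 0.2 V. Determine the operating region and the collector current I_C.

Assume active: I_B = (1.5 − 0.7)/(10 + 151×0.68) = 0.0071 mA, I_C = β·I_B = 1.06 mA.
Then V_CE = 5 − 1.06×5.6 − 1.07×0.68 = -1.69 V < 0.2 V — the active assumption fails.
Re-solve with V_CE = 0.2 V. KCL at the emitter: V_E/R_E = (V_BB−0.7−V_E)/R_B + (V_CC−0.2−V_E)/R_C, giving V_E = 0.536 V.
I_C = (V_CC − 0.2 − V_E)/R_C = (4.8 − 0.536)/5.6 = 0.761 mA.
Check: I_B = (0.8 − 0.536)/10 = 0.0264 mA, and β·I_B = 3.96 mA > I_C, confirming saturation.

saturation; I_C ≈ 0.76 mA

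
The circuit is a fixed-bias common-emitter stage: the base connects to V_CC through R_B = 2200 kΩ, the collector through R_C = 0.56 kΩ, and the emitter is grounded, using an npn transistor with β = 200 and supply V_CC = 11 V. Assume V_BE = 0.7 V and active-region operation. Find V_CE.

Base loop: V_CC = I_B·R_B + V_BE, so I_B = (11 − 0.7)/2200 kΩ = 0.00468 mA.
In the active region I_C = β·I_B = 200 × 0.00468 = 0.936 mA.
Collector loop: V_CE = V_CC − I_C·R_C = 11 − 0.936×0.56 = 10.5 V.
Since V_CE = 10.5 V > V_CE(sat) ≈ 0.2 V, the transistor is in the active region as assumed.

V_CE ≈ 10 V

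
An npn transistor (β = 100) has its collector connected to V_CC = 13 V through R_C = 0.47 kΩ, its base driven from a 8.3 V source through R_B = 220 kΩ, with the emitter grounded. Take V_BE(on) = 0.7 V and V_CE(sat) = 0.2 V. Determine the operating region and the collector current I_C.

Assume active. Base-emitter loop: I_B = (V_BB − V_BE)/R_B = (8.3 − 0.7)/220 = 0.0345 mA.
I_C = β·I_B = 100×0.0345 = 3.45 mA.
V_CE = V_CC − I_C·R_C = 13 − 3.45×0.47 = 11.4 V > V_CE(sat), so the active-region assumption holds.

active; I_C ≈ 3.5 mA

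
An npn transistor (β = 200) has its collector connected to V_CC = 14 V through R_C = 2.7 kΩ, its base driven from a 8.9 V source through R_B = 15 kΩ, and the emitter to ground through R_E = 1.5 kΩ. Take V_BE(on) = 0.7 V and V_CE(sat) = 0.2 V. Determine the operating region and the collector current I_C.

Assume active: I_B = (8.9 − 0.7)/(15 + 201×1.5) = 0.0259 mA, I_C = β·I_B = 5.18 mA.
Then V_CE = 14 − 5.18×2.7 − 5.21×1.5 = -7.8 V < 0.2 V — the active assumption fails.
Re-solve with V_CE = 0.2 V. KCL at the emitter: V_E/R_E = (V_BB−0.7−V_E)/R_B + (V_CC−0.2−V_E)/R_C, giving V_E = 5.13 V.
I_C = (V_CC − 0.2 − V_E)/R_C = (13.8 − 5.13)/2.7 = 3.21 mA.
Check: I_B = (8.2 − 5.13)/15 = 0.205 mA, and β·I_B = 41 mA > I_C, confirming saturation.

saturation; I_C ≈ 3.2 mA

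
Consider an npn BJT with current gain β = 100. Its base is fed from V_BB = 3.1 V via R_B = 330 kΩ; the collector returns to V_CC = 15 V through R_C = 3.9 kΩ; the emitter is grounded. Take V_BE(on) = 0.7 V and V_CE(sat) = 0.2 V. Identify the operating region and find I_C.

Assume active. Base-emitter loop: I_B = (V_BB − V_BE)/R_B = (3.1 − 0.7)/330 = 0.00727 mA.
I_C = β·I_B = 100×0.00727 = 0.727 mA.
V_CE = V_CC − I_C·R_C = 15 − 0.727×3.9 = 12.2 V > V_CE(sat), so the active-region assumption holds.

active; I_C ≈ 0.73 mA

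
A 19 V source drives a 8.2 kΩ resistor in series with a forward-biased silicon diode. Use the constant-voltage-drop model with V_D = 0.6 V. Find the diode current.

KVL around the loop: 19 = V_D + I·R = 0.6 + I × 8.2 kΩ.
So I = (19 − 0.6) / 8.2 kΩ = 18.4 / 8.2 = 2.24 mA.

I ≈ 2.2 mA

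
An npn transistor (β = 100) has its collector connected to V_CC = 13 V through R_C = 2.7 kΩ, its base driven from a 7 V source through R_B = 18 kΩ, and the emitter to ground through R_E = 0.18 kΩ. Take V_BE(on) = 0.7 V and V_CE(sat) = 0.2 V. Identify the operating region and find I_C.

saturation; I_C ≈ 4.4 mA

Assume active: I_B = (7 − 0.7)/(18 + 101×0.18) = 0.174 mA, I_C = β·I_B = 17.4 mA.
Then V_CE = 13 − 17.4×2.7 − 17.6×0.18 = -37.2 V < 0.2 V — the active assumption fails.
Re-solve with V_CE = 0.2 V. KCL at the emitter: V_E/R_E = (V_BB−0.7−V_E)/R_B + (V_CC−0.2−V_E)/R_C, giving V_E = 0.851 V.
I_C = (V_CC − 0.2 − V_E)/R_C = (12.8 − 0.851)/2.7 = 4.43 mA.
Check: I_B = (6.3 − 0.851)/18 = 0.303 mA, and β·I_B = 30.3 mA > I_C, confirming saturation.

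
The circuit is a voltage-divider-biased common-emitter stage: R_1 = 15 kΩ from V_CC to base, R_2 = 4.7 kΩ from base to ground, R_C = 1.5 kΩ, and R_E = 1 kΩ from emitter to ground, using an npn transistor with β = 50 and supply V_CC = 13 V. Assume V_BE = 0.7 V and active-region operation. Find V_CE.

Thevenize the base divider: V_Th = V_CC·R_2/(R_1+R_2) = 13×4.7/19.7 = 3.1 V, R_Th = R_1‖R_2 = 3.58 kΩ.
Base-emitter loop: V_Th = I_B·R_Th + V_BE + (β+1)I_B·R_E, so I_B = (3.1 − 0.7) / (3.58 + 51×1) = 0.044 mA.
I_C = β·I_B = 50×0.044 = 2.2 mA, and I_E = (β+1)I_B = 2.24 mA.
V_CE = V_CC − I_C·R_C − I_E·R_E = 13 − 2.2×1.5 − 2.24×1 = 7.46 V.
V_CE = 7.46 V > 0.2 V confirms active-region operation.

V_CE ≈ 7.5 V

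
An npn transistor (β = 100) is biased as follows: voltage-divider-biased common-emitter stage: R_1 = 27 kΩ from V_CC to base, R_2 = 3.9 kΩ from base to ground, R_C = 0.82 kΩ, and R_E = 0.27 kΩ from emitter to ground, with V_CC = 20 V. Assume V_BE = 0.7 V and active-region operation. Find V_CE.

Thevenize the base divider: V_Th = V_CC·R_2/(R_1+R_2) = 20×3.9/30.9 = 2.52 V, R_Th = R_1‖R_2 = 3.41 kΩ.
Base-emitter loop: V_Th = I_B·R_Th + V_BE + (β+1)I_B·R_E, so I_B = (2.52 − 0.7) / (3.41 + 101×0.27) = 0.0595 mA.
I_C = β·I_B = 100×0.0595 = 5.95 mA, and I_E = (β+1)I_B = 6.01 mA.
V_CE = V_CC − I_C·R_C − I_E·R_E = 20 − 5.95×0.82 − 6.01×0.27 = 13.5 V.
V_CE = 13.5 V > 0.2 V confirms active-region operation.

V_CE ≈ 14 V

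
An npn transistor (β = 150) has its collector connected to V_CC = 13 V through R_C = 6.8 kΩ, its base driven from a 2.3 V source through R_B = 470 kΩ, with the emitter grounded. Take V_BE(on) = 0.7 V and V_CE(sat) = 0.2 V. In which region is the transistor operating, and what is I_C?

active; I_C ≈ 0.51 mA

Assume active. Base-emitter loop: I_B = (V_BB − V_BE)/R_B = (2.3 − 0.7)/470 = 0.0034 mA.
I_C = β·I_B = 150×0.0034 = 0.511 mA.
V_CE = V_CC − I_C·R_C = 13 − 0.511×6.8 = 9.53 V > V_CE(sat), so the active-region assumption holds.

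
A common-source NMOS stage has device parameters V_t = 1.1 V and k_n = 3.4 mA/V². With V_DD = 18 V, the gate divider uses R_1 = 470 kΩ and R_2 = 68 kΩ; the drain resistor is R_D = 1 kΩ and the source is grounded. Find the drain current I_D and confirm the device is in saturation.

I_D ≈ 2.3 mA

V_G = V_DD·R_2/(R_1+R_2) = 18×68/538 = 2.28 V. With the source grounded, V_GS = V_G = 2.28 V.
Assume saturation: I_D = (k_n/2)(V_GS − V_t)² = (3.4/2)×(2.28 − 1.1)² = 1.7×1.18² = 2.35 mA.
V_DS = V_DD − I_D·R_D = 18 − 2.35×1 = 15.7 V.
Saturation requires V_DS ≥ V_GS − V_t = 1.18 V; 15.7 ≥ 1.18 ✓.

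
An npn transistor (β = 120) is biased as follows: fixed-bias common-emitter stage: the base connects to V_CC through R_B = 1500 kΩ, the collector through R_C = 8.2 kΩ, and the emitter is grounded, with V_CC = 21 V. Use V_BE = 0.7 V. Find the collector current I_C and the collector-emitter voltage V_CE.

Base loop: V_CC = I_B·R_B + V_BE, so I_B = (21 − 0.7)/1500 kΩ = 0.0135 mA.
In the active region I_C = β·I_B = 120 × 0.0135 = 1.62 mA.
Collector loop: V_CE = V_CC − I_C·R_C = 21 − 1.62×8.2 = 7.68 V.
Since V_CE = 7.68 V > V_CE(sat) ≈ 0.2 V, the transistor is in the active region as assumed.

I_C ≈ 1.6 mA, V_CE ≈ 7.7 V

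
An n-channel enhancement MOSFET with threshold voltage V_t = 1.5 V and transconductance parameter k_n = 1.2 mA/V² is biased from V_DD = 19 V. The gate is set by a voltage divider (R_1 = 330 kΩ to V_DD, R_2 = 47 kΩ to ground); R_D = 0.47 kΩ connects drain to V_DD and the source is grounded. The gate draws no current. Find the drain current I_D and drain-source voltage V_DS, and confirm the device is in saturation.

V_G = V_DD·R_2/(R_1+R_2) = 19×47/377 = 2.37 V. With the source grounded, V_GS = V_G = 2.37 V.
Assume saturation: I_D = (k_n/2)(V_GS − V_t)² = (1.2/2)×(2.37 − 1.5)² = 0.6×0.869² = 0.453 mA.
V_DS = V_DD − I_D·R_D = 19 − 0.453×0.47 = 18.8 V.
Saturation requires V_DS ≥ V_GS − V_t = 0.869 V; 18.8 ≥ 0.869 ✓.

I_D ≈ 0.45 mA, V_DS ≈ 19 V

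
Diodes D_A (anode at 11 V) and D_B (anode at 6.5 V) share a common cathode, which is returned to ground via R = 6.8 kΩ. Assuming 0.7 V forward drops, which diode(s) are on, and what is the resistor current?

Only D_A conducts; I_R ≈ 1.5 mA

Assume both conduct. Then node N would need to be at both 11−0.7 = 10.3 V and 6.5−0.7 = 5.8 V, which is impossible.
Assume only D_A conducts: V_N = 11 − 0.7 = 10.3 V, so I_R = 10.3/6.8 = 1.51 mA.
Check D_B: its anode-to-cathode voltage is 6.5 − 10.3 = -3.8 V < 0.7 V, so it is off. The assumption is consistent.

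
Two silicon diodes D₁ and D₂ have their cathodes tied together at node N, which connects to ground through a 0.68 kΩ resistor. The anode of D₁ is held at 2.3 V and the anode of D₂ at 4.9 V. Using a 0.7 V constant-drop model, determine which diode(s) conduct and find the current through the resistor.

Only D₂ conducts; I_R ≈ 6.2 mA

Assume both conduct. Then node N would need to be at both 2.3−0.7 = 1.6 V and 4.9−0.7 = 4.2 V, which is impossible.
Assume only D₂ conducts: V_N = 4.9 − 0.7 = 4.2 V, so I_R = 4.2/0.68 = 6.18 mA.
Check D₁: its anode-to-cathode voltage is 2.3 − 4.2 = -1.9 V < 0.7 V, so it is off. The assumption is consistent.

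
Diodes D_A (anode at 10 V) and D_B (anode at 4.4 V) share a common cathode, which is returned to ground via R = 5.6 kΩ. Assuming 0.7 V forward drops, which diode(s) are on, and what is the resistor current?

Assume both conduct. Then node N would need to be at both 10−0.7 = 9.3 V and 4.4−0.7 = 3.7 V, which is impossible.
Assume only D_A conducts: V_N = 10 − 0.7 = 9.3 V, so I_R = 9.3/5.6 = 1.66 mA.
Check D_B: its anode-to-cathode voltage is 4.4 − 9.3 = -4.9 V < 0.7 V, so it is off. The assumption is consistent.

Only D_A conducts; I_R ≈ 1.7 mA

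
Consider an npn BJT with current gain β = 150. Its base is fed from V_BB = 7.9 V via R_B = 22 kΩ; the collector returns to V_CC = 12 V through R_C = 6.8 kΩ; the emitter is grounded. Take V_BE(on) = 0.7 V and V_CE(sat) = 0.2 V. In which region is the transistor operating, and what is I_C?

saturation; I_C ≈ 1.7 mA

Assume active: I_B = (7.9 − 0.7)/22 = 0.327 mA, giving I_C = β·I_B = 49.1 mA.
But then V_CE = 12 − 49.1×6.8 = -322 V < V_CE(sat) = 0.2 V — impossible in the active region.
So the transistor is saturated. With V_CE = 0.2 V, I_C = (V_CC − 0.2)/R_C = 11.8/6.8 = 1.74 mA.
Check: β·I_B = 49.1 mA > I_C = 1.74 mA, confirming saturation.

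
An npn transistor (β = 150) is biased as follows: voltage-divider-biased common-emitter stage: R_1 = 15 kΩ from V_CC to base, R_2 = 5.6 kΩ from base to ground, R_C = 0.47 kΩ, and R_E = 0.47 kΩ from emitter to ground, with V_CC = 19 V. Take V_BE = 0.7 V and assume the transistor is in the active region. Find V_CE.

V_CE ≈ 11 V

Thevenize the base divider: V_Th = V_CC·R_2/(R_1+R_2) = 19×5.6/20.6 = 5.17 V, R_Th = R_1‖R_2 = 4.08 kΩ.
Base-emitter loop: V_Th = I_B·R_Th + V_BE + (β+1)I_B·R_E, so I_B = (5.17 − 0.7) / (4.08 + 151×0.47) = 0.0595 mA.
I_C = β·I_B = 150×0.0595 = 8.92 mA, and I_E = (β+1)I_B = 8.98 mA.
V_CE = V_CC − I_C·R_C − I_E·R_E = 19 − 8.92×0.47 − 8.98×0.47 = 10.6 V.
V_CE = 10.6 V > 0.2 V confirms active-region operation.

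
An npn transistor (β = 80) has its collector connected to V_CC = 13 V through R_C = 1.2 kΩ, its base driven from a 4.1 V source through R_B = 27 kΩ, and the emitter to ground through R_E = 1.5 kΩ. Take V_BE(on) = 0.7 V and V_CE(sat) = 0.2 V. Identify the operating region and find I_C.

active; I_C ≈ 1.8 mA

Assume active. Base-emitter loop: I_B = (V_BB − V_BE)/(R_B + (β+1)R_E) = (4.1 − 0.7)/(27 + 81×1.5) = 0.0229 mA.
I_C = β·I_B = 80×0.0229 = 1.83 mA.
V_CE = V_CC − I_C·R_C − I_E·R_E = 13 − 1.83×1.2 − 1.85×1.5 = 8.02 V > V_CE(sat), so the active-region assumption holds.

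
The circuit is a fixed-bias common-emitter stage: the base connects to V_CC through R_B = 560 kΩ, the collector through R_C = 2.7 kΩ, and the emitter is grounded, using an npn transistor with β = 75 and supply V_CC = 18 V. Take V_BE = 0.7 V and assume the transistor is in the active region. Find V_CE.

V_CE ≈ 12 V

Base loop: V_CC = I_B·R_B + V_BE, so I_B = (18 − 0.7)/560 kΩ = 0.0309 mA.
In the active region I_C = β·I_B = 75 × 0.0309 = 2.32 mA.
Collector loop: V_CE = V_CC − I_C·R_C = 18 − 2.32×2.7 = 11.7 V.
Since V_CE = 11.7 V > V_CE(sat) ≈ 0.2 V, the transistor is in the active region as assumed.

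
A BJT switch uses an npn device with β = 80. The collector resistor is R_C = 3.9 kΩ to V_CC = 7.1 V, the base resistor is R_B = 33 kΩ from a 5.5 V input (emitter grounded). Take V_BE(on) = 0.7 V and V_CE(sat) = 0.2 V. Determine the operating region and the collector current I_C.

saturation; I_C ≈ 1.8 mA

Assume active: I_B = (5.5 − 0.7)/33 = 0.145 mA, giving I_C = β·I_B = 11.6 mA.
But then V_CE = 7.1 − 11.6×3.9 = -38.3 V < V_CE(sat) = 0.2 V — impossible in the active region.
So the transistor is saturated. With V_CE = 0.2 V, I_C = (V_CC − 0.2)/R_C = 6.9/3.9 = 1.77 mA.
Check: β·I_B = 11.6 mA > I_C = 1.77 mA, confirming saturation.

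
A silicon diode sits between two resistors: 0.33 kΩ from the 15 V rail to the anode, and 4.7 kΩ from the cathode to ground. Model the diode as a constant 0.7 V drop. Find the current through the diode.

The two resistors are in series with the diode, so KVL gives 15 = I·0.33 + 0.7 + I·4.7.
I = (15 − 0.7) / (0.33 + 4.7) kΩ = 14.3 / 5.03 = 2.84 mA.

I ≈ 2.8 mA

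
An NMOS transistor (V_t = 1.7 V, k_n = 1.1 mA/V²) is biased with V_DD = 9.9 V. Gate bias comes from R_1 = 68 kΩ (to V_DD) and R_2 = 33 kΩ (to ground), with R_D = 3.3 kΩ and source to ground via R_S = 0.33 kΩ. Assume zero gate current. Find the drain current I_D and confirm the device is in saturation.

I_D ≈ 0.86 mA

V_G = V_DD·R_2/(R_1+R_2) = 9.9×33/101 = 3.23 V.
Assume saturation: I_D = (k_n/2)(V_GS − V_t)² with V_GS = V_G − I_D·R_S = 3.23 − 0.33·I_D.
Substituting gives 0.0599·I_D² − 1.56·I_D + 1.3 = 0, with roots I_D = 0.86 or 25.1 mA.
The root I_D = 25.1 mA gives V_GS = -5.06 V ≤ V_t, so take I_D = 0.86 mA.
Then V_GS = 2.95 V and V_DS = V_DD − I_D(R_D+R_S) = 9.9 − 0.86×3.63 = 6.78 V.
Saturation requires V_DS ≥ V_GS − V_t = 1.25 V; 6.78 ≥ 1.25 ✓.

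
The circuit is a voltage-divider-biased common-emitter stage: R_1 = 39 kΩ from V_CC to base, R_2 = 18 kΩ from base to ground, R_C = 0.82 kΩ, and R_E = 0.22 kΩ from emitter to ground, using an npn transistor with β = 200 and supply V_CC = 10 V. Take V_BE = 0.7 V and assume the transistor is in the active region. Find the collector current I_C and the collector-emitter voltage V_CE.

Thevenize the base divider: V_Th = V_CC·R_2/(R_1+R_2) = 10×18/57 = 3.16 V, R_Th = R_1‖R_2 = 12.3 kΩ.
Base-emitter loop: V_Th = I_B·R_Th + V_BE + (β+1)I_B·R_E, so I_B = (3.16 − 0.7) / (12.3 + 201×0.22) = 0.0435 mA.
I_C = β·I_B = 200×0.0435 = 8.7 mA, and I_E = (β+1)I_B = 8.74 mA.
V_CE = V_CC − I_C·R_C − I_E·R_E = 10 − 8.7×0.82 − 8.74×0.22 = 0.948 V.
V_CE = 0.948 V > 0.2 V confirms active-region operation.

I_C ≈ 8.7 mA, V_CE ≈ 0.95 V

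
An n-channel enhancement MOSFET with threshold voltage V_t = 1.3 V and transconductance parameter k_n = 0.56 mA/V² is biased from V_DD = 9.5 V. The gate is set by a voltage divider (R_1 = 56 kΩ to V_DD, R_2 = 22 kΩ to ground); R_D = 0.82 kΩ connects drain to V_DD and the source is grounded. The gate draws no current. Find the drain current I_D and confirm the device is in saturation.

V_G = V_DD·R_2/(R_1+R_2) = 9.5×22/78 = 2.68 V. With the source grounded, V_GS = V_G = 2.68 V.
Assume saturation: I_D = (k_n/2)(V_GS − V_t)² = (0.56/2)×(2.68 − 1.3)² = 0.28×1.38² = 0.533 mA.
V_DS = V_DD − I_D·R_D = 9.5 − 0.533×0.82 = 9.06 V.
Saturation requires V_DS ≥ V_GS − V_t = 1.38 V; 9.06 ≥ 1.38 ✓.

I_D ≈ 0.53 mA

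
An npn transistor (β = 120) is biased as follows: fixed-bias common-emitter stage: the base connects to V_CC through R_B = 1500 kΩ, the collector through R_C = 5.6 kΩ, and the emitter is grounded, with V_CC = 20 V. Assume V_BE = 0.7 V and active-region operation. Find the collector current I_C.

I_C ≈ 1.5 mA

Base loop: V_CC = I_B·R_B + V_BE, so I_B = (20 − 0.7)/1500 kΩ = 0.0129 mA.
In the active region I_C = β·I_B = 120 × 0.0129 = 1.54 mA.
Collector loop: V_CE = V_CC − I_C·R_C = 20 − 1.54×5.6 = 11.4 V.
Since V_CE = 11.4 V > V_CE(sat) ≈ 0.2 V, the transistor is in the active region as assumed.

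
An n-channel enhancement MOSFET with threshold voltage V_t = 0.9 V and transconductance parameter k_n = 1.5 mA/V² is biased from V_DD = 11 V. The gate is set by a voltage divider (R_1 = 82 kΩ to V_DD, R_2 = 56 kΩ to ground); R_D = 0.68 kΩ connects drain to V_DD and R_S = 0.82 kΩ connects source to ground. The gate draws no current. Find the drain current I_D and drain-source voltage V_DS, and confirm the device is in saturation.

V_G = V_DD·R_2/(R_1+R_2) = 11×56/138 = 4.46 V.
Assume saturation: I_D = (k_n/2)(V_GS − V_t)² with V_GS = V_G − I_D·R_S = 4.46 − 0.82·I_D.
Substituting gives 0.504·I_D² − 5.38·I_D + 9.53 = 0, with roots I_D = 2.24 or 8.44 mA.
The root I_D = 8.44 mA gives V_GS = -2.45 V ≤ V_t, so take I_D = 2.24 mA.
Then V_GS = 2.63 V and V_DS = V_DD − I_D(R_D+R_S) = 11 − 2.24×1.5 = 7.64 V.
Saturation requires V_DS ≥ V_GS − V_t = 1.73 V; 7.64 ≥ 1.73 ✓.

I_D ≈ 2.2 mA, V_DS ≈ 7.6 V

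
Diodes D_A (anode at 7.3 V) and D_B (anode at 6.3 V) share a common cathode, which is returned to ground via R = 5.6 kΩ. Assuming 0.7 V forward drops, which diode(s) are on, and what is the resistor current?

Assume both conduct. Then node N would need to be at both 7.3−0.7 = 6.6 V and 6.3−0.7 = 5.6 V, which is impossible.
Assume only D_A conducts: V_N = 7.3 − 0.7 = 6.6 V, so I_R = 6.6/5.6 = 1.18 mA.
Check D_B: its anode-to-cathode voltage is 6.3 − 6.6 = -0.3 V < 0.7 V, so it is off. The assumption is consistent.

Only D_A conducts; I_R ≈ 1.2 mA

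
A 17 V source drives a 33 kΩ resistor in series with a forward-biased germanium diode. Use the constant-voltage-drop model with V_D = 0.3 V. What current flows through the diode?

I ≈ 0.51 mA

KVL around the loop: 17 = V_D + I·R = 0.3 + I × 33 kΩ.
So I = (17 − 0.3) / 33 kΩ = 16.7 / 33 = 0.506 mA.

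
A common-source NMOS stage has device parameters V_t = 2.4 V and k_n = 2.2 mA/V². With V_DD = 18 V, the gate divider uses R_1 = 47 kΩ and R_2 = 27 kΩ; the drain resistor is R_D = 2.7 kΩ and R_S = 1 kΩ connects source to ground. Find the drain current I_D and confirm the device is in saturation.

V_G = V_DD·R_2/(R_1+R_2) = 18×27/74 = 6.57 V.
Assume saturation: I_D = (k_n/2)(V_GS − V_t)² with V_GS = V_G − I_D·R_S = 6.57 − 1·I_D.
Substituting gives 1.1·I_D² − 10.2·I_D + 19.1 = 0, with roots I_D = 2.62 or 6.62 mA.
The root I_D = 6.62 mA gives V_GS = -0.0534 V ≤ V_t, so take I_D = 2.62 mA.
Then V_GS = 3.94 V and V_DS = V_DD − I_D(R_D+R_S) = 18 − 2.62×3.7 = 8.29 V.
Saturation requires V_DS ≥ V_GS − V_t = 1.54 V; 8.29 ≥ 1.54 ✓.

I_D ≈ 2.6 mA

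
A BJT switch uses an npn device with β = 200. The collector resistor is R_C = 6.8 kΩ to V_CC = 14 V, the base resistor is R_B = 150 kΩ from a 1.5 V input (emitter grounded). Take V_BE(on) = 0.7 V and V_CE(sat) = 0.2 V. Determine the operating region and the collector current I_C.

active; I_C ≈ 1.1 mA

Assume active. Base-emitter loop: I_B = (V_BB − V_BE)/R_B = (1.5 − 0.7)/150 = 0.00533 mA.
I_C = β·I_B = 200×0.00533 = 1.07 mA.
V_CE = V_CC − I_C·R_C = 14 − 1.07×6.8 = 6.75 V > V_CE(sat), so the active-region assumption holds.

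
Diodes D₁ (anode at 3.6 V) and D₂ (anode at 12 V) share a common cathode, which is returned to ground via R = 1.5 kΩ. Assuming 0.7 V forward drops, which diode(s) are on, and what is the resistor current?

Assume both conduct. Then node N would need to be at both 3.6−0.7 = 2.9 V and 12−0.7 = 11.3 V, which is impossible.
Assume only D₂ conducts: V_N = 12 − 0.7 = 11.3 V, so I_R = 11.3/1.5 = 7.53 mA.
Check D₁: its anode-to-cathode voltage is 3.6 − 11.3 = -7.7 V < 0.7 V, so it is off. The assumption is consistent.

Only D₂ conducts; I_R ≈ 7.5 mA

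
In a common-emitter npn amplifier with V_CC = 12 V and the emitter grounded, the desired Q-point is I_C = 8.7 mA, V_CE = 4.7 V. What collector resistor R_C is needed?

R_C ≈ 0.84 kΩ

Collector loop: V_CC = I_C·R_C + V_CE.
R_C = (V_CC − V_CE)/I_C = (12 − 4.7)/8.7 = 0.839 kΩ.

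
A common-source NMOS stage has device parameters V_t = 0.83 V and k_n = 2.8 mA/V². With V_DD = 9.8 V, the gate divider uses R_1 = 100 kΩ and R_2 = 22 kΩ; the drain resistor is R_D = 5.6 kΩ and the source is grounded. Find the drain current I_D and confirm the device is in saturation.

V_G = V_DD·R_2/(R_1+R_2) = 9.8×22/122 = 1.77 V. With the source grounded, V_GS = V_G = 1.77 V.
Assume saturation: I_D = (k_n/2)(V_GS − V_t)² = (2.8/2)×(1.77 − 0.83)² = 1.4×0.937² = 1.23 mA.
V_DS = V_DD − I_D·R_D = 9.8 − 1.23×5.6 = 2.91 V.
Saturation requires V_DS ≥ V_GS − V_t = 0.937 V; 2.91 ≥ 0.937 ✓.

I_D ≈ 1.2 mA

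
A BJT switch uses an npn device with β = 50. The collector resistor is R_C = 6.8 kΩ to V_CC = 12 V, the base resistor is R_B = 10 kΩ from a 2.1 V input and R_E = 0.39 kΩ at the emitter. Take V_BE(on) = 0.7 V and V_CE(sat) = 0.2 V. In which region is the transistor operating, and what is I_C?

Assume active: I_B = (2.1 − 0.7)/(10 + 51×0.39) = 0.0468 mA, I_C = β·I_B = 2.34 mA.
Then V_CE = 12 − 2.34×6.8 − 2.39×0.39 = -4.86 V < 0.2 V — the active assumption fails.
Re-solve with V_CE = 0.2 V. KCL at the emitter: V_E/R_E = (V_BB−0.7−V_E)/R_B + (V_CC−0.2−V_E)/R_C, giving V_E = 0.667 V.
I_C = (V_CC − 0.2 − V_E)/R_C = (11.8 − 0.667)/6.8 = 1.64 mA.
Check: I_B = (1.4 − 0.667)/10 = 0.0733 mA, and β·I_B = 3.66 mA > I_C, confirming saturation.

saturation; I_C ≈ 1.6 mA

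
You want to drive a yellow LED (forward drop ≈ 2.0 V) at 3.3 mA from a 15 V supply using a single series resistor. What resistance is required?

The resistor drops V_S − V_D = 15 − 2.0 = 13 V at 3.3 mA.
R = 13 V / 3.3 mA = 3.94 kΩ.

R ≈ 3.9 kΩ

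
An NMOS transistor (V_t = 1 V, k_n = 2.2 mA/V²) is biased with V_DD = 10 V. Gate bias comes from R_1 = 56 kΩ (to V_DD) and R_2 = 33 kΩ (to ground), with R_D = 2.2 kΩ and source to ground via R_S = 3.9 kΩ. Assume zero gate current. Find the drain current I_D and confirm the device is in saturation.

I_D ≈ 0.52 mA

V_G = V_DD·R_2/(R_1+R_2) = 10×33/89 = 3.71 V.
Assume saturation: I_D = (k_n/2)(V_GS − V_t)² with V_GS = V_G − I_D·R_S = 3.71 − 3.9·I_D.
Substituting gives 16.7·I_D² − 24.2·I_D + 8.07 = 0, with roots I_D = 0.518 or 0.93 mA.
The root I_D = 0.93 mA gives V_GS = 0.0805 V ≤ V_t, so take I_D = 0.518 mA.
Then V_GS = 1.69 V and V_DS = V_DD − I_D(R_D+R_S) = 10 − 0.518×6.1 = 6.84 V.
Saturation requires V_DS ≥ V_GS − V_t = 0.686 V; 6.84 ≥ 0.686 ✓.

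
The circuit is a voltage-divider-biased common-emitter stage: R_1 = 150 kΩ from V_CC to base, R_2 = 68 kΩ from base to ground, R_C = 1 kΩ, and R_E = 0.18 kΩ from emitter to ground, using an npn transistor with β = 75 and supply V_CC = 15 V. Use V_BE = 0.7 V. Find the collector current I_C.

I_C ≈ 4.9 mA

Thevenize the base divider: V_Th = V_CC·R_2/(R_1+R_2) = 15×68/218 = 4.68 V, R_Th = R_1‖R_2 = 46.8 kΩ.
Base-emitter loop: V_Th = I_B·R_Th + V_BE + (β+1)I_B·R_E, so I_B = (4.68 − 0.7) / (46.8 + 76×0.18) = 0.0658 mA.
I_C = β·I_B = 75×0.0658 = 4.94 mA, and I_E = (β+1)I_B = 5 mA.
V_CE = V_CC − I_C·R_C − I_E·R_E = 15 − 4.94×1 − 5×0.18 = 9.16 V.
V_CE = 9.16 V > 0.2 V confirms active-region operation.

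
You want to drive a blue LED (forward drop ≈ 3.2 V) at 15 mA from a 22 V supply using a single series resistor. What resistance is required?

The resistor drops V_S − V_D = 22 − 3.2 = 18.8 V at 15 mA.
R = 18.8 V / 15 mA = 1.25 kΩ.

R ≈ 1.3 kΩ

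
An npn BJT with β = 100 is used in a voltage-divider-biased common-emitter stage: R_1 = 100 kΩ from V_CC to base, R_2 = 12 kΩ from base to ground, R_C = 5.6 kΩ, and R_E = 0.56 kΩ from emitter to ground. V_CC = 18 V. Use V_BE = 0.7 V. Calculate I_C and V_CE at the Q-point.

I_C ≈ 1.8 mA, V_CE ≈ 6.7 V

Thevenize the base divider: V_Th = V_CC·R_2/(R_1+R_2) = 18×12/112 = 1.93 V, R_Th = R_1‖R_2 = 10.7 kΩ.
Base-emitter loop: V_Th = I_B·R_Th + V_BE + (β+1)I_B·R_E, so I_B = (1.93 − 0.7) / (10.7 + 101×0.56) = 0.0183 mA.
I_C = β·I_B = 100×0.0183 = 1.83 mA, and I_E = (β+1)I_B = 1.84 mA.
V_CE = V_CC − I_C·R_C − I_E·R_E = 18 − 1.83×5.6 − 1.84×0.56 = 6.74 V.
V_CE = 6.74 V > 0.2 V confirms active-region operation.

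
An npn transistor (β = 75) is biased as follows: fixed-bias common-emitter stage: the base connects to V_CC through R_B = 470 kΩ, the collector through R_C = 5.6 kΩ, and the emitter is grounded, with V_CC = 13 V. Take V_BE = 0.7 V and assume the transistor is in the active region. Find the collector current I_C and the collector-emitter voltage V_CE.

Base loop: V_CC = I_B·R_B + V_BE, so I_B = (13 − 0.7)/470 kΩ = 0.0262 mA.
In the active region I_C = β·I_B = 75 × 0.0262 = 1.96 mA.
Collector loop: V_CE = V_CC − I_C·R_C = 13 − 1.96×5.6 = 2.01 V.
Since V_CE = 2.01 V > V_CE(sat) ≈ 0.2 V, the transistor is in the active region as assumed.

I_C ≈ 2 mA, V_CE ≈ 2 V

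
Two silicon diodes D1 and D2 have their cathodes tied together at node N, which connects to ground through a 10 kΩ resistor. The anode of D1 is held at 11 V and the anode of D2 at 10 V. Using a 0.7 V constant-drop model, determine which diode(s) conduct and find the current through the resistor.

Only D1 conducts; I_R ≈ 1 mA

Assume both conduct. Then node N would need to be at both 11−0.7 = 10.3 V and 10−0.7 = 9.3 V, which is impossible.
Assume only D1 conducts: V_N = 11 − 0.7 = 10.3 V, so I_R = 10.3/10 = 1.03 mA.
Check D2: its anode-to-cathode voltage is 10 − 10.3 = -0.3 V < 0.7 V, so it is off. The assumption is consistent.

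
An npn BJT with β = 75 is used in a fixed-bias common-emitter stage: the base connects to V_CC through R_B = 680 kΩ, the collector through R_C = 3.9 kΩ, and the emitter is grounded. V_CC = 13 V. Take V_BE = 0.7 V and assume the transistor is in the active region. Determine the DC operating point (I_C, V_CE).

I_C ≈ 1.4 mA, V_CE ≈ 7.7 V

Base loop: V_CC = I_B·R_B + V_BE, so I_B = (13 − 0.7)/680 kΩ = 0.0181 mA.
In the active region I_C = β·I_B = 75 × 0.0181 = 1.36 mA.
Collector loop: V_CE = V_CC − I_C·R_C = 13 − 1.36×3.9 = 7.71 V.
Since V_CE = 7.71 V > V_CE(sat) ≈ 0.2 V, the transistor is in the active region as assumed.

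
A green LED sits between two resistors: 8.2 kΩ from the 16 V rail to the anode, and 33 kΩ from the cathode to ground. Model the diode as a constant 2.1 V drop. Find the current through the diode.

The two resistors are in series with the diode, so KVL gives 16 = I·8.2 + 2.1 + I·33.
I = (16 − 2.1) / (8.2 + 33) kΩ = 13.9 / 41.2 = 0.337 mA.

I ≈ 0.34 mA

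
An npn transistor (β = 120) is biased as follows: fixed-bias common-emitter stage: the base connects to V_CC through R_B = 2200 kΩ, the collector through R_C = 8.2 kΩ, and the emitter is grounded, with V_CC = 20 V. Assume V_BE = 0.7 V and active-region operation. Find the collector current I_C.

Base loop: V_CC = I_B·R_B + V_BE, so I_B = (20 − 0.7)/2200 kΩ = 0.00877 mA.
In the active region I_C = β·I_B = 120 × 0.00877 = 1.05 mA.
Collector loop: V_CE = V_CC − I_C·R_C = 20 − 1.05×8.2 = 11.4 V.
Since V_CE = 11.4 V > V_CE(sat) ≈ 0.2 V, the transistor is in the active region as assumed.

I_C ≈ 1.1 mA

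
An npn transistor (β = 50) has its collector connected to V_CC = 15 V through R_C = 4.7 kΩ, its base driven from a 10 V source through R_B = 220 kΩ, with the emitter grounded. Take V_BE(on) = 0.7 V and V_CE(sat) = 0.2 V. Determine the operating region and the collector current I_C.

active; I_C ≈ 2.1 mA

Assume active. Base-emitter loop: I_B = (V_BB − V_BE)/R_B = (10 − 0.7)/220 = 0.0423 mA.
I_C = β·I_B = 50×0.0423 = 2.11 mA.
V_CE = V_CC − I_C·R_C = 15 − 2.11×4.7 = 5.07 V > V_CE(sat), so the active-region assumption holds.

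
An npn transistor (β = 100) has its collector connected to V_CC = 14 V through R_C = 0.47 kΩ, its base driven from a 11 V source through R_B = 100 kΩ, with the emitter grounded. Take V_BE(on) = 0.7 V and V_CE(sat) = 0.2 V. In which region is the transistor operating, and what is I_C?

active; I_C ≈ 10 mA

Assume active. Base-emitter loop: I_B = (V_BB − V_BE)/R_B = (11 − 0.7)/100 = 0.103 mA.
I_C = β·I_B = 100×0.103 = 10.3 mA.
V_CE = V_CC − I_C·R_C = 14 − 10.3×0.47 = 9.16 V > V_CE(sat), so the active-region assumption holds.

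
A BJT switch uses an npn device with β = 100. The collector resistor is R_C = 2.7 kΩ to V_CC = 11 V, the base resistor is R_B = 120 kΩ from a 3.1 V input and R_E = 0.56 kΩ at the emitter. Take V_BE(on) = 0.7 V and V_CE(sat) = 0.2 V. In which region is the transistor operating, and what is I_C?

Assume active. Base-emitter loop: I_B = (V_BB − V_BE)/(R_B + (β+1)R_E) = (3.1 − 0.7)/(120 + 101×0.56) = 0.0136 mA.
I_C = β·I_B = 100×0.0136 = 1.36 mA.
V_CE = V_CC − I_C·R_C − I_E·R_E = 11 − 1.36×2.7 − 1.37×0.56 = 6.56 V > V_CE(sat), so the active-region assumption holds.

active; I_C ≈ 1.4 mA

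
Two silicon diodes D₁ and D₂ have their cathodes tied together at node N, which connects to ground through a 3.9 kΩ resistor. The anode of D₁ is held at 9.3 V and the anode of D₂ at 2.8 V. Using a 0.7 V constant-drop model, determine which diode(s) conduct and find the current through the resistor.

Assume both conduct. Then node N would need to be at both 9.3−0.7 = 8.6 V and 2.8−0.7 = 2.1 V, which is impossible.
Assume only D₁ conducts: V_N = 9.3 − 0.7 = 8.6 V, so I_R = 8.6/3.9 = 2.21 mA.
Check D₂: its anode-to-cathode voltage is 2.8 − 8.6 = -5.8 V < 0.7 V, so it is off. The assumption is consistent.

Only D₁ conducts; I_R ≈ 2.2 mA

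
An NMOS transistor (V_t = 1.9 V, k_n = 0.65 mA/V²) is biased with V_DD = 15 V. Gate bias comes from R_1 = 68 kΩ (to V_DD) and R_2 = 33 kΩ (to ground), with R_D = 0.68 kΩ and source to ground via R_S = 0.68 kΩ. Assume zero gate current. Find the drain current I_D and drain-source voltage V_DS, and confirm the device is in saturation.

I_D ≈ 1.4 mA, V_DS ≈ 13 V

V_G = V_DD·R_2/(R_1+R_2) = 15×33/101 = 4.9 V.
Assume saturation: I_D = (k_n/2)(V_GS − V_t)² with V_GS = V_G − I_D·R_S = 4.9 − 0.68·I_D.
Substituting gives 0.15·I_D² − 2.33·I_D + 2.93 = 0, with roots I_D = 1.38 or 14.1 mA.
The root I_D = 14.1 mA gives V_GS = -4.69 V ≤ V_t, so take I_D = 1.38 mA.
Then V_GS = 3.96 V and V_DS = V_DD − I_D(R_D+R_S) = 15 − 1.38×1.36 = 13.1 V.
Saturation requires V_DS ≥ V_GS − V_t = 2.06 V; 13.1 ≥ 2.06 ✓.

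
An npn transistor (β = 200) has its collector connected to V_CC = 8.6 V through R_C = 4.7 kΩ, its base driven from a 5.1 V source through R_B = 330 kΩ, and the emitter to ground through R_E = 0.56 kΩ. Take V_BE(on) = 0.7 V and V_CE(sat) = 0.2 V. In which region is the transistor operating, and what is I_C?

saturation; I_C ≈ 1.6 mA

Assume active: I_B = (5.1 − 0.7)/(330 + 201×0.56) = 0.00994 mA, I_C = β·I_B = 1.99 mA.
Then V_CE = 8.6 − 1.99×4.7 − 2×0.56 = -1.86 V < 0.2 V — the active assumption fails.
Re-solve with V_CE = 0.2 V. KCL at the emitter: V_E/R_E = (V_BB−0.7−V_E)/R_B + (V_CC−0.2−V_E)/R_C, giving V_E = 0.9 V.
I_C = (V_CC − 0.2 − V_E)/R_C = (8.4 − 0.9)/4.7 = 1.6 mA.
Check: I_B = (4.4 − 0.9)/330 = 0.0106 mA, and β·I_B = 2.12 mA > I_C, confirming saturation.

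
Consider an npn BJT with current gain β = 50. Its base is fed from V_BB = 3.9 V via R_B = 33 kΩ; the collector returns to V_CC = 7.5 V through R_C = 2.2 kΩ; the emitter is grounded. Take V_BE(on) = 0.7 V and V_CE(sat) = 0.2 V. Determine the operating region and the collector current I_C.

saturation; I_C ≈ 3.3 mA

Assume active: I_B = (3.9 − 0.7)/33 = 0.097 mA, giving I_C = β·I_B = 4.85 mA.
But then V_CE = 7.5 − 4.85×2.2 = -3.17 V < V_CE(sat) = 0.2 V — impossible in the active region.
So the transistor is saturated. With V_CE = 0.2 V, I_C = (V_CC − 0.2)/R_C = 7.3/2.2 = 3.32 mA.
Check: β·I_B = 4.85 mA > I_C = 3.32 mA, confirming saturation.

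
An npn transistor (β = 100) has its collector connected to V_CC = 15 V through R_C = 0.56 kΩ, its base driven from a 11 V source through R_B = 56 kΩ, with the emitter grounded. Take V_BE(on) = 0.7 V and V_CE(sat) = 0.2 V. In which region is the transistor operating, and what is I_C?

active; I_C ≈ 18 mA

Assume active. Base-emitter loop: I_B = (V_BB − V_BE)/R_B = (11 − 0.7)/56 = 0.184 mA.
I_C = β·I_B = 100×0.184 = 18.4 mA.
V_CE = V_CC − I_C·R_C = 15 − 18.4×0.56 = 4.7 V > V_CE(sat), so the active-region assumption holds.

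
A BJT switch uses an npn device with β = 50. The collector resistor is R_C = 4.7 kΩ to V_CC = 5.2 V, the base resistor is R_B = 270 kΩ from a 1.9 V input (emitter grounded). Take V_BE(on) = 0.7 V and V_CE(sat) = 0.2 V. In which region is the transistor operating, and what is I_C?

Assume active. Base-emitter loop: I_B = (V_BB − V_BE)/R_B = (1.9 − 0.7)/270 = 0.00444 mA.
I_C = β·I_B = 50×0.00444 = 0.222 mA.
V_CE = V_CC − I_C·R_C = 5.2 − 0.222×4.7 = 4.16 V > V_CE(sat), so the active-region assumption holds.

active; I_C ≈ 0.22 mA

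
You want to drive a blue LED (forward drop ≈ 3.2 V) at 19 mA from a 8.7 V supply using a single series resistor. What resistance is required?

R ≈ 0.29 kΩ

The resistor drops V_S − V_D = 8.7 − 3.2 = 5.5 V at 19 mA.
R = 5.5 V / 19 mA = 0.289 kΩ.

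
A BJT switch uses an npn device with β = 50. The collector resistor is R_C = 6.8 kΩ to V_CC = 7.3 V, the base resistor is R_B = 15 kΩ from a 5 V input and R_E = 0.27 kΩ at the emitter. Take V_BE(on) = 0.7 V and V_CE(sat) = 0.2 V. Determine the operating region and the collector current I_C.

Assume active: I_B = (5 − 0.7)/(15 + 51×0.27) = 0.149 mA, I_C = β·I_B = 7.47 mA.
Then V_CE = 7.3 − 7.47×6.8 − 7.62×0.27 = -45.6 V < 0.2 V — the active assumption fails.
Re-solve with V_CE = 0.2 V. KCL at the emitter: V_E/R_E = (V_BB−0.7−V_E)/R_B + (V_CC−0.2−V_E)/R_C, giving V_E = 0.34 V.
I_C = (V_CC − 0.2 − V_E)/R_C = (7.1 − 0.34)/6.8 = 0.994 mA.
Check: I_B = (4.3 − 0.34)/15 = 0.264 mA, and β·I_B = 13.2 mA > I_C, confirming saturation.

saturation; I_C ≈ 0.99 mA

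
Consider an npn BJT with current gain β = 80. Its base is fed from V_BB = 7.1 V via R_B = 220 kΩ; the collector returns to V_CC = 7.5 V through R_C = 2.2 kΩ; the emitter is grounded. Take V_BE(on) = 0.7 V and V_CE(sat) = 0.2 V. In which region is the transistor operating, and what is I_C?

Assume active. Base-emitter loop: I_B = (V_BB − V_BE)/R_B = (7.1 − 0.7)/220 = 0.0291 mA.
I_C = β·I_B = 80×0.0291 = 2.33 mA.
V_CE = V_CC − I_C·R_C = 7.5 − 2.33×2.2 = 2.38 V > V_CE(sat), so the active-region assumption holds.

active; I_C ≈ 2.3 mA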